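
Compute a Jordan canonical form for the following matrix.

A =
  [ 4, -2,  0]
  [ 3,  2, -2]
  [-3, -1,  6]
J_3(4)

The characteristic polynomial is
  det(x·I − A) = x^3 - 12*x^2 + 48*x - 64 = (x - 4)^3

Eigenvalues and multiplicities (the geometric multiplicity of λ is n − rank(A − λI), which equals the number of Jordan blocks for λ):
  λ = 4: algebraic multiplicity = 3, geometric multiplicity = 1

Determining the block sizes for each eigenvalue:
  λ = 4: one block (gm = 1), so the single block has size am = 3 → block sizes [3]

Assembling the blocks gives a Jordan form
J =
  [4, 1, 0]
  [0, 4, 1]
  [0, 0, 4]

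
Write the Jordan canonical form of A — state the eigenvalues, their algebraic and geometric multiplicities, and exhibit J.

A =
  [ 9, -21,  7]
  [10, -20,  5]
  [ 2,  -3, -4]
J_2(-5) ⊕ J_1(-5)

The characteristic polynomial is
  det(x·I − A) = x^3 + 15*x^2 + 75*x + 125 = (x + 5)^3

Eigenvalues and multiplicities (the geometric multiplicity of λ is n − rank(A − λI), which equals the number of Jordan blocks for λ):
  λ = -5: algebraic multiplicity = 3, geometric multiplicity = 2

Determining the block sizes for each eigenvalue:
  λ = -5: 2 blocks summing to 3 forces exactly one block of size 2 and the rest size 1 → block sizes [2, 1]

Assembling the blocks gives a Jordan form
J =
  [-5,  1,  0]
  [ 0, -5,  0]
  [ 0,  0, -5]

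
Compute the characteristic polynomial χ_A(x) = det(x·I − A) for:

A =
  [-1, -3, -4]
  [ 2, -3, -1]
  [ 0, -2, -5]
x^3 + 9*x^2 + 27*x + 27

Expanding det(x·I − A) (e.g. by cofactor expansion or by noting that A is similar to its Jordan form J, which has the same characteristic polynomial as A) gives
  χ_A(x) = x^3 + 9*x^2 + 27*x + 27
which factors as (x + 3)^3. The eigenvalues (with algebraic multiplicities) are λ = -3 with multiplicity 3.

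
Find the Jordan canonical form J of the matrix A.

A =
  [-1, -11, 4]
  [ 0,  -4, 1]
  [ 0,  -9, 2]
J_3(-1)

The characteristic polynomial is
  det(x·I − A) = x^3 + 3*x^2 + 3*x + 1 = (x + 1)^3

Eigenvalues and multiplicities (the geometric multiplicity of λ is n − rank(A − λI), which equals the number of Jordan blocks for λ):
  λ = -1: algebraic multiplicity = 3, geometric multiplicity = 1

Determining the block sizes for each eigenvalue:
  λ = -1: one block (gm = 1), so the single block has size am = 3 → block sizes [3]

Assembling the blocks gives a Jordan form
J =
  [-1,  1,  0]
  [ 0, -1,  1]
  [ 0,  0, -1]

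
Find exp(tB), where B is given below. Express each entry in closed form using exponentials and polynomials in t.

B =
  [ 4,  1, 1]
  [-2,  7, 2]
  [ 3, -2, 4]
e^{tB} =
  [t^2*exp(5*t) - t*exp(5*t) + exp(5*t), -t^2*exp(5*t)/2 + t*exp(5*t), t*exp(5*t)]
  [2*t^2*exp(5*t) - 2*t*exp(5*t), -t^2*exp(5*t) + 2*t*exp(5*t) + exp(5*t), 2*t*exp(5*t)]
  [-t^2*exp(5*t) + 3*t*exp(5*t), t^2*exp(5*t)/2 - 2*t*exp(5*t), -t*exp(5*t) + exp(5*t)]

Strategy: write B = P · J · P⁻¹ where J is a Jordan canonical form, so e^{tB} = P · e^{tJ} · P⁻¹, and e^{tJ} can be computed block-by-block.

B has Jordan form
J =
  [5, 1, 0]
  [0, 5, 1]
  [0, 0, 5]
(up to reordering of blocks).

Per-block formulas:
  For a 3×3 Jordan block J_3(5): exp(t · J_3(5)) = e^(5t)·(I + t·N + (t^2/2)·N^2), where N is the 3×3 nilpotent shift.

After assembling e^{tJ} and conjugating by P, we get:

e^{tB} =
  [t^2*exp(5*t) - t*exp(5*t) + exp(5*t), -t^2*exp(5*t)/2 + t*exp(5*t), t*exp(5*t)]
  [2*t^2*exp(5*t) - 2*t*exp(5*t), -t^2*exp(5*t) + 2*t*exp(5*t) + exp(5*t), 2*t*exp(5*t)]
  [-t^2*exp(5*t) + 3*t*exp(5*t), t^2*exp(5*t)/2 - 2*t*exp(5*t), -t*exp(5*t) + exp(5*t)]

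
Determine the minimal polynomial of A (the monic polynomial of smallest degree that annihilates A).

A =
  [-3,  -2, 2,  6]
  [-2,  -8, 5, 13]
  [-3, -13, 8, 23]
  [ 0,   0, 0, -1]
x^3 + 3*x^2 + 3*x + 1

The characteristic polynomial is χ_A(x) = (x + 1)^4, so the eigenvalues are known. The minimal polynomial is
  m_A(x) = Π_λ (x − λ)^{k_λ}
where k_λ is the size of the *largest* Jordan block for λ (equivalently, the smallest k with (A − λI)^k v = 0 for every generalised eigenvector v of λ).

  λ = -1: largest Jordan block has size 3, contributing (x + 1)^3

So m_A(x) = (x + 1)^3 = x^3 + 3*x^2 + 3*x + 1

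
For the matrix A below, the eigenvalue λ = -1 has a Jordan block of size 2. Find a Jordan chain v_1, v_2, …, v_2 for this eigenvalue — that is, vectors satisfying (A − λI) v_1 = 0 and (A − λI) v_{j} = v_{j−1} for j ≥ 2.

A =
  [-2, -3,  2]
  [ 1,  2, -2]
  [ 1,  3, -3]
A Jordan chain for λ = -1 of length 2:
v_1 = (-1, 1, 1)ᵀ
v_2 = (1, 0, 0)ᵀ

Let N = A − (-1)·I. We want v_2 with N^2 v_2 = 0 but N^1 v_2 ≠ 0; then v_{j-1} := N · v_j for j = 2, …, 2.

Pick v_2 = (1, 0, 0)ᵀ.
Then v_1 = N · v_2 = (-1, 1, 1)ᵀ.

Sanity check: (A − (-1)·I) v_1 = (0, 0, 0)ᵀ = 0. ✓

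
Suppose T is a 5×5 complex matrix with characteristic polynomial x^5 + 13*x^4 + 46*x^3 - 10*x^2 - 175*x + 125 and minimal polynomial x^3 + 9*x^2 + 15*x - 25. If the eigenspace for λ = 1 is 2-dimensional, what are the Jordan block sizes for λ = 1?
Block sizes for λ = 1: [1, 1]

Step 1 — from the characteristic polynomial, algebraic multiplicity of λ = 1 is 2. From dim ker(T − (1)·I) = 2, there are exactly 2 Jordan blocks for λ = 1.
Step 2 — from the minimal polynomial, the factor (x − 1) tells us the largest block for λ = 1 has size 1.
Step 3 — with total size 2, 2 blocks, and largest block 1, the block sizes (in nonincreasing order) are [1, 1].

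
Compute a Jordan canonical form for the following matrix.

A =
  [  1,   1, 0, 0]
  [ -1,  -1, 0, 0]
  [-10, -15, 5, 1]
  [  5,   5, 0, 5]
J_2(0) ⊕ J_2(5)

The characteristic polynomial is
  det(x·I − A) = x^4 - 10*x^3 + 25*x^2 = x^2*(x - 5)^2

Eigenvalues and multiplicities (the geometric multiplicity of λ is n − rank(A − λI), which equals the number of Jordan blocks for λ):
  λ = 0: algebraic multiplicity = 2, geometric multiplicity = 1
  λ = 5: algebraic multiplicity = 2, geometric multiplicity = 1

Determining the block sizes for each eigenvalue:
  λ = 0: one block (gm = 1), so the single block has size am = 2 → block sizes [2]
  λ = 5: one block (gm = 1), so the single block has size am = 2 → block sizes [2]

Assembling the blocks gives a Jordan form
J =
  [0, 1, 0, 0]
  [0, 0, 0, 0]
  [0, 0, 5, 1]
  [0, 0, 0, 5]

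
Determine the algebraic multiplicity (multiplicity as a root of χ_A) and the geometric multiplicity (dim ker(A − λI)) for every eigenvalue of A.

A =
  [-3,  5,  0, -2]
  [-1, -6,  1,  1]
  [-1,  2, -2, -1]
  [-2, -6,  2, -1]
λ = -3: alg = 4, geom = 2

Step 1 — factor the characteristic polynomial to read off the algebraic multiplicities:
  χ_A(x) = (x + 3)^4

Step 2 — compute geometric multiplicities via the rank-nullity identity g(λ) = n − rank(A − λI):
  rank(A − (-3)·I) = 2, so dim ker(A − (-3)·I) = n − 2 = 2

Summary:
  λ = -3: algebraic multiplicity = 4, geometric multiplicity = 2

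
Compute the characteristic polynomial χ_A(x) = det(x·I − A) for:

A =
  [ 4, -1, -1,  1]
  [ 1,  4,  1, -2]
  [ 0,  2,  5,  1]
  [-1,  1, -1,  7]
x^4 - 20*x^3 + 150*x^2 - 500*x + 625

Expanding det(x·I − A) (e.g. by cofactor expansion or by noting that A is similar to its Jordan form J, which has the same characteristic polynomial as A) gives
  χ_A(x) = x^4 - 20*x^3 + 150*x^2 - 500*x + 625
which factors as (x - 5)^4. The eigenvalues (with algebraic multiplicities) are λ = 5 with multiplicity 4.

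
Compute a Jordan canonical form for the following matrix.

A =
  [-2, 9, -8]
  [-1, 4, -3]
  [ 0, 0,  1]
J_3(1)

The characteristic polynomial is
  det(x·I − A) = x^3 - 3*x^2 + 3*x - 1 = (x - 1)^3

Eigenvalues and multiplicities (the geometric multiplicity of λ is n − rank(A − λI), which equals the number of Jordan blocks for λ):
  λ = 1: algebraic multiplicity = 3, geometric multiplicity = 1

Determining the block sizes for each eigenvalue:
  λ = 1: one block (gm = 1), so the single block has size am = 3 → block sizes [3]

Assembling the blocks gives a Jordan form
J =
  [1, 1, 0]
  [0, 1, 1]
  [0, 0, 1]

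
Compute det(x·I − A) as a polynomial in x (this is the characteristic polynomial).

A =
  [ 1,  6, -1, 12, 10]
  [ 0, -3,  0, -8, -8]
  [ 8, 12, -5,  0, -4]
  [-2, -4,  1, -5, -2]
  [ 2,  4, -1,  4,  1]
x^5 + 11*x^4 + 46*x^3 + 90*x^2 + 81*x + 27

Expanding det(x·I − A) (e.g. by cofactor expansion or by noting that A is similar to its Jordan form J, which has the same characteristic polynomial as A) gives
  χ_A(x) = x^5 + 11*x^4 + 46*x^3 + 90*x^2 + 81*x + 27
which factors as (x + 1)^2*(x + 3)^3. The eigenvalues (with algebraic multiplicities) are λ = -3 with multiplicity 3, λ = -1 with multiplicity 2.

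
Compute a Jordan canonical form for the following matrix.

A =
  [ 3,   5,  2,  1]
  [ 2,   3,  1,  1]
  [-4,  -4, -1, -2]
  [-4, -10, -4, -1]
J_3(1) ⊕ J_1(1)

The characteristic polynomial is
  det(x·I − A) = x^4 - 4*x^3 + 6*x^2 - 4*x + 1 = (x - 1)^4

Eigenvalues and multiplicities (the geometric multiplicity of λ is n − rank(A − λI), which equals the number of Jordan blocks for λ):
  λ = 1: algebraic multiplicity = 4, geometric multiplicity = 2

Determining the block sizes for each eigenvalue:
  λ = 1: with am = 4 and gm = 2, the partition is not yet determined (e.g. several partitions of 4 into 2 parts exist). Let N = A − (1)·I. Computing rank(N^1) = 2, rank(N^2) = 1, rank(N^3) = 0; the number of blocks of size ≥ j is rank(N^{j−1}) − rank(N^j), giving [2, 1, 1]. So we have 1 block(s) of size 3, 1 block(s) of size 1 → block sizes [3, 1]

Assembling the blocks gives a Jordan form
J =
  [1, 1, 0, 0]
  [0, 1, 1, 0]
  [0, 0, 1, 0]
  [0, 0, 0, 1]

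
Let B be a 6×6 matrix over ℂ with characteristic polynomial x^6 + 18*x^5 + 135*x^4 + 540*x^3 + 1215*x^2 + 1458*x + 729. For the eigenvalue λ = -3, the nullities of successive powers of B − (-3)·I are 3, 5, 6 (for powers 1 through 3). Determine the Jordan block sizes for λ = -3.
Block sizes for λ = -3: [3, 2, 1]

From the dimensions of kernels of powers, the number of Jordan blocks of size at least j is d_j − d_{j−1} where d_j = dim ker(N^j) (with d_0 = 0). Computing the differences gives [3, 2, 1].
The number of blocks of size exactly k is (#blocks of size ≥ k) − (#blocks of size ≥ k + 1), so the partition is: 1 block(s) of size 1, 1 block(s) of size 2, 1 block(s) of size 3.
In nonincreasing order the block sizes are [3, 2, 1].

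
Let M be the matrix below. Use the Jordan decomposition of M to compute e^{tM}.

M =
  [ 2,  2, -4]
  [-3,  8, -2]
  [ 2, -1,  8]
e^{tM} =
  [t^2*exp(6*t) - 4*t*exp(6*t) + exp(6*t), 2*t*exp(6*t), 2*t^2*exp(6*t) - 4*t*exp(6*t)]
  [t^2*exp(6*t) - 3*t*exp(6*t), 2*t*exp(6*t) + exp(6*t), 2*t^2*exp(6*t) - 2*t*exp(6*t)]
  [-t^2*exp(6*t)/2 + 2*t*exp(6*t), -t*exp(6*t), -t^2*exp(6*t) + 2*t*exp(6*t) + exp(6*t)]

Strategy: write M = P · J · P⁻¹ where J is a Jordan canonical form, so e^{tM} = P · e^{tJ} · P⁻¹, and e^{tJ} can be computed block-by-block.

M has Jordan form
J =
  [6, 1, 0]
  [0, 6, 1]
  [0, 0, 6]
(up to reordering of blocks).

Per-block formulas:
  For a 3×3 Jordan block J_3(6): exp(t · J_3(6)) = e^(6t)·(I + t·N + (t^2/2)·N^2), where N is the 3×3 nilpotent shift.

After assembling e^{tJ} and conjugating by P, we get:

e^{tM} =
  [t^2*exp(6*t) - 4*t*exp(6*t) + exp(6*t), 2*t*exp(6*t), 2*t^2*exp(6*t) - 4*t*exp(6*t)]
  [t^2*exp(6*t) - 3*t*exp(6*t), 2*t*exp(6*t) + exp(6*t), 2*t^2*exp(6*t) - 2*t*exp(6*t)]
  [-t^2*exp(6*t)/2 + 2*t*exp(6*t), -t*exp(6*t), -t^2*exp(6*t) + 2*t*exp(6*t) + exp(6*t)]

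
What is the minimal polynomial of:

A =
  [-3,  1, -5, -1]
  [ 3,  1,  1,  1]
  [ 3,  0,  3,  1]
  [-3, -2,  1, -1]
x^3

The characteristic polynomial is χ_A(x) = x^4, so the eigenvalues are known. The minimal polynomial is
  m_A(x) = Π_λ (x − λ)^{k_λ}
where k_λ is the size of the *largest* Jordan block for λ (equivalently, the smallest k with (A − λI)^k v = 0 for every generalised eigenvector v of λ).

  λ = 0: largest Jordan block has size 3, contributing (x − 0)^3

So m_A(x) = x^3 = x^3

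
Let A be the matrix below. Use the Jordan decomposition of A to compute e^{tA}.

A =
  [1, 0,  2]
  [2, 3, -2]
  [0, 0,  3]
e^{tA} =
  [exp(t), 0, exp(3*t) - exp(t)]
  [exp(3*t) - exp(t), exp(3*t), -exp(3*t) + exp(t)]
  [0, 0, exp(3*t)]

Strategy: write A = P · J · P⁻¹ where J is a Jordan canonical form, so e^{tA} = P · e^{tJ} · P⁻¹, and e^{tJ} can be computed block-by-block.

A has Jordan form
J =
  [1, 0, 0]
  [0, 3, 0]
  [0, 0, 3]
(up to reordering of blocks).

Per-block formulas:
  For a 1×1 block at λ = 1: exp(t · [1]) = [e^(1t)].
  For a 1×1 block at λ = 3: exp(t · [3]) = [e^(3t)].

After assembling e^{tJ} and conjugating by P, we get:

e^{tA} =
  [exp(t), 0, exp(3*t) - exp(t)]
  [exp(3*t) - exp(t), exp(3*t), -exp(3*t) + exp(t)]
  [0, 0, exp(3*t)]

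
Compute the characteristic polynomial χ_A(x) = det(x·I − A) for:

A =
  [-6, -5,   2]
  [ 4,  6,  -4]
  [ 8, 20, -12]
x^3 + 12*x^2 + 48*x + 64

Expanding det(x·I − A) (e.g. by cofactor expansion or by noting that A is similar to its Jordan form J, which has the same characteristic polynomial as A) gives
  χ_A(x) = x^3 + 12*x^2 + 48*x + 64
which factors as (x + 4)^3. The eigenvalues (with algebraic multiplicities) are λ = -4 with multiplicity 3.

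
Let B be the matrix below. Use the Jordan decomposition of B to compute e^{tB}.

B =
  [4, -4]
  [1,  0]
e^{tB} =
  [2*t*exp(2*t) + exp(2*t), -4*t*exp(2*t)]
  [t*exp(2*t), -2*t*exp(2*t) + exp(2*t)]

Strategy: write B = P · J · P⁻¹ where J is a Jordan canonical form, so e^{tB} = P · e^{tJ} · P⁻¹, and e^{tJ} can be computed block-by-block.

B has Jordan form
J =
  [2, 1]
  [0, 2]
(up to reordering of blocks).

Per-block formulas:
  For a 2×2 Jordan block J_2(2): exp(t · J_2(2)) = e^(2t)·(I + t·N), where N is the 2×2 nilpotent shift.

After assembling e^{tJ} and conjugating by P, we get:

e^{tB} =
  [2*t*exp(2*t) + exp(2*t), -4*t*exp(2*t)]
  [t*exp(2*t), -2*t*exp(2*t) + exp(2*t)]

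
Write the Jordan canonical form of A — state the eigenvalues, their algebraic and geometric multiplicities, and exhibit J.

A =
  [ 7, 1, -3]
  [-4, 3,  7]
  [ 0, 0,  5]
J_3(5)

The characteristic polynomial is
  det(x·I − A) = x^3 - 15*x^2 + 75*x - 125 = (x - 5)^3

Eigenvalues and multiplicities (the geometric multiplicity of λ is n − rank(A − λI), which equals the number of Jordan blocks for λ):
  λ = 5: algebraic multiplicity = 3, geometric multiplicity = 1

Determining the block sizes for each eigenvalue:
  λ = 5: one block (gm = 1), so the single block has size am = 3 → block sizes [3]

Assembling the blocks gives a Jordan form
J =
  [5, 1, 0]
  [0, 5, 1]
  [0, 0, 5]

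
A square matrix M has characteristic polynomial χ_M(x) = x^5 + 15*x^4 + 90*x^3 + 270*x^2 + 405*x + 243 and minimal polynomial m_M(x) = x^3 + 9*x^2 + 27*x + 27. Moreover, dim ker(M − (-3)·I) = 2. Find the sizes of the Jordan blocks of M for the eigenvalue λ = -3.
Block sizes for λ = -3: [3, 2]

Step 1 — from the characteristic polynomial, algebraic multiplicity of λ = -3 is 5. From dim ker(M − (-3)·I) = 2, there are exactly 2 Jordan blocks for λ = -3.
Step 2 — from the minimal polynomial, the factor (x + 3)^3 tells us the largest block for λ = -3 has size 3.
Step 3 — with total size 5, 2 blocks, and largest block 3, the block sizes (in nonincreasing order) are [3, 2].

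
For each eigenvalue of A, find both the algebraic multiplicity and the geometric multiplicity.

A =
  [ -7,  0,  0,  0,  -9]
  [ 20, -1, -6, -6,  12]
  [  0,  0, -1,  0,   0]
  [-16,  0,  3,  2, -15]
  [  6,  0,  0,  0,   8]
λ = -1: alg = 3, geom = 3; λ = 2: alg = 2, geom = 1

Step 1 — factor the characteristic polynomial to read off the algebraic multiplicities:
  χ_A(x) = (x - 2)^2*(x + 1)^3

Step 2 — compute geometric multiplicities via the rank-nullity identity g(λ) = n − rank(A − λI):
  rank(A − (-1)·I) = 2, so dim ker(A − (-1)·I) = n − 2 = 3
  rank(A − (2)·I) = 4, so dim ker(A − (2)·I) = n − 4 = 1

Summary:
  λ = -1: algebraic multiplicity = 3, geometric multiplicity = 3
  λ = 2: algebraic multiplicity = 2, geometric multiplicity = 1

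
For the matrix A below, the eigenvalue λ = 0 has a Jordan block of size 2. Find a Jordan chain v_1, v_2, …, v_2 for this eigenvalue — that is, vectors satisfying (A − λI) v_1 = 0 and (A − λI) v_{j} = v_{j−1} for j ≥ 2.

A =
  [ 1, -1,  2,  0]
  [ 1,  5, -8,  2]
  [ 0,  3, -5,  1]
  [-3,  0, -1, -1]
A Jordan chain for λ = 0 of length 2:
v_1 = (1, 1, 0, -3)ᵀ
v_2 = (1, 0, 0, 0)ᵀ

Let N = A − (0)·I. We want v_2 with N^2 v_2 = 0 but N^1 v_2 ≠ 0; then v_{j-1} := N · v_j for j = 2, …, 2.

Pick v_2 = (1, 0, 0, 0)ᵀ.
Then v_1 = N · v_2 = (1, 1, 0, -3)ᵀ.

Sanity check: (A − (0)·I) v_1 = (0, 0, 0, 0)ᵀ = 0. ✓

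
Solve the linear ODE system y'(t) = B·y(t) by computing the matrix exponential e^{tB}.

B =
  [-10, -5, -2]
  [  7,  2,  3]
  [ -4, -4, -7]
e^{tB} =
  [-t^2*exp(-5*t) - 5*t*exp(-5*t) + exp(-5*t), -t^2*exp(-5*t) - 5*t*exp(-5*t), -t^2*exp(-5*t)/2 - 2*t*exp(-5*t)]
  [t^2*exp(-5*t) + 7*t*exp(-5*t), t^2*exp(-5*t) + 7*t*exp(-5*t) + exp(-5*t), t^2*exp(-5*t)/2 + 3*t*exp(-5*t)]
  [-4*t*exp(-5*t), -4*t*exp(-5*t), -2*t*exp(-5*t) + exp(-5*t)]

Strategy: write B = P · J · P⁻¹ where J is a Jordan canonical form, so e^{tB} = P · e^{tJ} · P⁻¹, and e^{tJ} can be computed block-by-block.

B has Jordan form
J =
  [-5,  1,  0]
  [ 0, -5,  1]
  [ 0,  0, -5]
(up to reordering of blocks).

Per-block formulas:
  For a 3×3 Jordan block J_3(-5): exp(t · J_3(-5)) = e^(-5t)·(I + t·N + (t^2/2)·N^2), where N is the 3×3 nilpotent shift.

After assembling e^{tJ} and conjugating by P, we get:

e^{tB} =
  [-t^2*exp(-5*t) - 5*t*exp(-5*t) + exp(-5*t), -t^2*exp(-5*t) - 5*t*exp(-5*t), -t^2*exp(-5*t)/2 - 2*t*exp(-5*t)]
  [t^2*exp(-5*t) + 7*t*exp(-5*t), t^2*exp(-5*t) + 7*t*exp(-5*t) + exp(-5*t), t^2*exp(-5*t)/2 + 3*t*exp(-5*t)]
  [-4*t*exp(-5*t), -4*t*exp(-5*t), -2*t*exp(-5*t) + exp(-5*t)]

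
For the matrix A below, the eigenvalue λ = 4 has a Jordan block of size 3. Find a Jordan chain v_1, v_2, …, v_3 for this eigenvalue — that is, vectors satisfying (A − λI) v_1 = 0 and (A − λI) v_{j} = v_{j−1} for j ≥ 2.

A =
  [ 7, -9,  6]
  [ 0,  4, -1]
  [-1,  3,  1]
A Jordan chain for λ = 4 of length 3:
v_1 = (3, 1, 0)ᵀ
v_2 = (3, 0, -1)ᵀ
v_3 = (1, 0, 0)ᵀ

Let N = A − (4)·I. We want v_3 with N^3 v_3 = 0 but N^2 v_3 ≠ 0; then v_{j-1} := N · v_j for j = 3, …, 2.

Pick v_3 = (1, 0, 0)ᵀ.
Then v_2 = N · v_3 = (3, 0, -1)ᵀ.
Then v_1 = N · v_2 = (3, 1, 0)ᵀ.

Sanity check: (A − (4)·I) v_1 = (0, 0, 0)ᵀ = 0. ✓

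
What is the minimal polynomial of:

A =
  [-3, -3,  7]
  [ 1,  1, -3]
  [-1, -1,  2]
x^3

The characteristic polynomial is χ_A(x) = x^3, so the eigenvalues are known. The minimal polynomial is
  m_A(x) = Π_λ (x − λ)^{k_λ}
where k_λ is the size of the *largest* Jordan block for λ (equivalently, the smallest k with (A − λI)^k v = 0 for every generalised eigenvector v of λ).

  λ = 0: largest Jordan block has size 3, contributing (x − 0)^3

So m_A(x) = x^3 = x^3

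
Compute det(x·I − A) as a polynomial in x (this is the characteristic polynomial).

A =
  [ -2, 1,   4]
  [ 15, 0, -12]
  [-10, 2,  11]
x^3 - 9*x^2 + 27*x - 27

Expanding det(x·I − A) (e.g. by cofactor expansion or by noting that A is similar to its Jordan form J, which has the same characteristic polynomial as A) gives
  χ_A(x) = x^3 - 9*x^2 + 27*x - 27
which factors as (x - 3)^3. The eigenvalues (with algebraic multiplicities) are λ = 3 with multiplicity 3.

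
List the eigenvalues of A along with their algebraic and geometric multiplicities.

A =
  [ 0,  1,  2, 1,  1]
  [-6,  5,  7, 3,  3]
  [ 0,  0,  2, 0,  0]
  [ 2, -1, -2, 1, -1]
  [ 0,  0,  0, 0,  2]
λ = 2: alg = 5, geom = 3

Step 1 — factor the characteristic polynomial to read off the algebraic multiplicities:
  χ_A(x) = (x - 2)^5

Step 2 — compute geometric multiplicities via the rank-nullity identity g(λ) = n − rank(A − λI):
  rank(A − (2)·I) = 2, so dim ker(A − (2)·I) = n − 2 = 3

Summary:
  λ = 2: algebraic multiplicity = 5, geometric multiplicity = 3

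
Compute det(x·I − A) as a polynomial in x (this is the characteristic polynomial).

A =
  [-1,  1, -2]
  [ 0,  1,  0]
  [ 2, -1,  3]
x^3 - 3*x^2 + 3*x - 1

Expanding det(x·I − A) (e.g. by cofactor expansion or by noting that A is similar to its Jordan form J, which has the same characteristic polynomial as A) gives
  χ_A(x) = x^3 - 3*x^2 + 3*x - 1
which factors as (x - 1)^3. The eigenvalues (with algebraic multiplicities) are λ = 1 with multiplicity 3.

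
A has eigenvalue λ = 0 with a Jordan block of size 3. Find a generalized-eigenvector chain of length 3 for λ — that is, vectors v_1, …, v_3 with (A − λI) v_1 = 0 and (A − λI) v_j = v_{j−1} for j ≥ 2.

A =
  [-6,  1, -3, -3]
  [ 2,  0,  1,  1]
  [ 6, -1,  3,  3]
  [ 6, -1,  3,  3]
A Jordan chain for λ = 0 of length 3:
v_1 = (2, 0, -2, -2)ᵀ
v_2 = (-6, 2, 6, 6)ᵀ
v_3 = (1, 0, 0, 0)ᵀ

Let N = A − (0)·I. We want v_3 with N^3 v_3 = 0 but N^2 v_3 ≠ 0; then v_{j-1} := N · v_j for j = 3, …, 2.

Pick v_3 = (1, 0, 0, 0)ᵀ.
Then v_2 = N · v_3 = (-6, 2, 6, 6)ᵀ.
Then v_1 = N · v_2 = (2, 0, -2, -2)ᵀ.

Sanity check: (A − (0)·I) v_1 = (0, 0, 0, 0)ᵀ = 0. ✓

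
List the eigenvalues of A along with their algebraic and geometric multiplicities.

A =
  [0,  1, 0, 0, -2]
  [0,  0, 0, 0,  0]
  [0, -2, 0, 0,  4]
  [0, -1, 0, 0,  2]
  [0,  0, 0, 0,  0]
λ = 0: alg = 5, geom = 4

Step 1 — factor the characteristic polynomial to read off the algebraic multiplicities:
  χ_A(x) = x^5

Step 2 — compute geometric multiplicities via the rank-nullity identity g(λ) = n − rank(A − λI):
  rank(A − (0)·I) = 1, so dim ker(A − (0)·I) = n − 1 = 4

Summary:
  λ = 0: algebraic multiplicity = 5, geometric multiplicity = 4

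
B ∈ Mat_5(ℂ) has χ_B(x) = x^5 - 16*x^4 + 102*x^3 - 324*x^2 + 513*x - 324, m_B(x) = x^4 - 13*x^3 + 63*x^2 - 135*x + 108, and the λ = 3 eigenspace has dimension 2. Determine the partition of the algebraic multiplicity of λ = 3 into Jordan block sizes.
Block sizes for λ = 3: [3, 1]

Step 1 — from the characteristic polynomial, algebraic multiplicity of λ = 3 is 4. From dim ker(B − (3)·I) = 2, there are exactly 2 Jordan blocks for λ = 3.
Step 2 — from the minimal polynomial, the factor (x − 3)^3 tells us the largest block for λ = 3 has size 3.
Step 3 — with total size 4, 2 blocks, and largest block 3, the block sizes (in nonincreasing order) are [3, 1].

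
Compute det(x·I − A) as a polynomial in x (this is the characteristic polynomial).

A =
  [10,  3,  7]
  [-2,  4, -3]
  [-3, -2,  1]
x^3 - 15*x^2 + 75*x - 125

Expanding det(x·I − A) (e.g. by cofactor expansion or by noting that A is similar to its Jordan form J, which has the same characteristic polynomial as A) gives
  χ_A(x) = x^3 - 15*x^2 + 75*x - 125
which factors as (x - 5)^3. The eigenvalues (with algebraic multiplicities) are λ = 5 with multiplicity 3.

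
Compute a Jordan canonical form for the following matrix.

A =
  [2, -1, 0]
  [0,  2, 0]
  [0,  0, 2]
J_2(2) ⊕ J_1(2)

The characteristic polynomial is
  det(x·I − A) = x^3 - 6*x^2 + 12*x - 8 = (x - 2)^3

Eigenvalues and multiplicities (the geometric multiplicity of λ is n − rank(A − λI), which equals the number of Jordan blocks for λ):
  λ = 2: algebraic multiplicity = 3, geometric multiplicity = 2

Determining the block sizes for each eigenvalue:
  λ = 2: 2 blocks summing to 3 forces exactly one block of size 2 and the rest size 1 → block sizes [2, 1]

Assembling the blocks gives a Jordan form
J =
  [2, 1, 0]
  [0, 2, 0]
  [0, 0, 2]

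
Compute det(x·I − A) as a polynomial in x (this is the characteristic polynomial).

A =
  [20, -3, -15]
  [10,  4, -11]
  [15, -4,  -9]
x^3 - 15*x^2 + 75*x - 125

Expanding det(x·I − A) (e.g. by cofactor expansion or by noting that A is similar to its Jordan form J, which has the same characteristic polynomial as A) gives
  χ_A(x) = x^3 - 15*x^2 + 75*x - 125
which factors as (x - 5)^3. The eigenvalues (with algebraic multiplicities) are λ = 5 with multiplicity 3.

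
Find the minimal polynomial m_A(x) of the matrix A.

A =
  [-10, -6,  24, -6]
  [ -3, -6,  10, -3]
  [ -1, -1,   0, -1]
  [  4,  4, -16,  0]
x^3 + 12*x^2 + 48*x + 64

The characteristic polynomial is χ_A(x) = (x + 4)^4, so the eigenvalues are known. The minimal polynomial is
  m_A(x) = Π_λ (x − λ)^{k_λ}
where k_λ is the size of the *largest* Jordan block for λ (equivalently, the smallest k with (A − λI)^k v = 0 for every generalised eigenvector v of λ).

  λ = -4: largest Jordan block has size 3, contributing (x + 4)^3

So m_A(x) = (x + 4)^3 = x^3 + 12*x^2 + 48*x + 64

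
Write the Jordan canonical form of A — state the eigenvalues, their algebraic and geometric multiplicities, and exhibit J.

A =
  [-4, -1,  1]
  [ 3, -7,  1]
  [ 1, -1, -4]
J_3(-5)

The characteristic polynomial is
  det(x·I − A) = x^3 + 15*x^2 + 75*x + 125 = (x + 5)^3

Eigenvalues and multiplicities (the geometric multiplicity of λ is n − rank(A − λI), which equals the number of Jordan blocks for λ):
  λ = -5: algebraic multiplicity = 3, geometric multiplicity = 1

Determining the block sizes for each eigenvalue:
  λ = -5: one block (gm = 1), so the single block has size am = 3 → block sizes [3]

Assembling the blocks gives a Jordan form
J =
  [-5,  1,  0]
  [ 0, -5,  1]
  [ 0,  0, -5]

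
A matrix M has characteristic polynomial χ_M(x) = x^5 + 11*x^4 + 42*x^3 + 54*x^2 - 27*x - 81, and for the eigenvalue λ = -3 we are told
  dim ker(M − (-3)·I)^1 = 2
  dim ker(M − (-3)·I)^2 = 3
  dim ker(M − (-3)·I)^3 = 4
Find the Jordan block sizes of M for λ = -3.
Block sizes for λ = -3: [3, 1]

From the dimensions of kernels of powers, the number of Jordan blocks of size at least j is d_j − d_{j−1} where d_j = dim ker(N^j) (with d_0 = 0). Computing the differences gives [2, 1, 1].
The number of blocks of size exactly k is (#blocks of size ≥ k) − (#blocks of size ≥ k + 1), so the partition is: 1 block(s) of size 1, 1 block(s) of size 3.
In nonincreasing order the block sizes are [3, 1].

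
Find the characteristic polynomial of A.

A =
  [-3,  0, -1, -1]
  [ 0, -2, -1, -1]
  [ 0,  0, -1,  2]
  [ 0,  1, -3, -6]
x^4 + 12*x^3 + 54*x^2 + 108*x + 81

Expanding det(x·I − A) (e.g. by cofactor expansion or by noting that A is similar to its Jordan form J, which has the same characteristic polynomial as A) gives
  χ_A(x) = x^4 + 12*x^3 + 54*x^2 + 108*x + 81
which factors as (x + 3)^4. The eigenvalues (with algebraic multiplicities) are λ = -3 with multiplicity 4.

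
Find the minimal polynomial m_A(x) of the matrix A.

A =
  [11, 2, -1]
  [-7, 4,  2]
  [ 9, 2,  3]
x^3 - 18*x^2 + 108*x - 216

The characteristic polynomial is χ_A(x) = (x - 6)^3, so the eigenvalues are known. The minimal polynomial is
  m_A(x) = Π_λ (x − λ)^{k_λ}
where k_λ is the size of the *largest* Jordan block for λ (equivalently, the smallest k with (A − λI)^k v = 0 for every generalised eigenvector v of λ).

  λ = 6: largest Jordan block has size 3, contributing (x − 6)^3

So m_A(x) = (x - 6)^3 = x^3 - 18*x^2 + 108*x - 216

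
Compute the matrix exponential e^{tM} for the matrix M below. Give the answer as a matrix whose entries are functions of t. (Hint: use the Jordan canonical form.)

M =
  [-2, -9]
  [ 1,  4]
e^{tM} =
  [-3*t*exp(t) + exp(t), -9*t*exp(t)]
  [t*exp(t), 3*t*exp(t) + exp(t)]

Strategy: write M = P · J · P⁻¹ where J is a Jordan canonical form, so e^{tM} = P · e^{tJ} · P⁻¹, and e^{tJ} can be computed block-by-block.

M has Jordan form
J =
  [1, 1]
  [0, 1]
(up to reordering of blocks).

Per-block formulas:
  For a 2×2 Jordan block J_2(1): exp(t · J_2(1)) = e^(1t)·(I + t·N), where N is the 2×2 nilpotent shift.

After assembling e^{tJ} and conjugating by P, we get:

e^{tM} =
  [-3*t*exp(t) + exp(t), -9*t*exp(t)]
  [t*exp(t), 3*t*exp(t) + exp(t)]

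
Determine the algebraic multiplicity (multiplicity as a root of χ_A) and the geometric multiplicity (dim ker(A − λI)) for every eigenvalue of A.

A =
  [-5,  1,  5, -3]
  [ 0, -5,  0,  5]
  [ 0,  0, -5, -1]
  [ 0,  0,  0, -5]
λ = -5: alg = 4, geom = 2

Step 1 — factor the characteristic polynomial to read off the algebraic multiplicities:
  χ_A(x) = (x + 5)^4

Step 2 — compute geometric multiplicities via the rank-nullity identity g(λ) = n − rank(A − λI):
  rank(A − (-5)·I) = 2, so dim ker(A − (-5)·I) = n − 2 = 2

Summary:
  λ = -5: algebraic multiplicity = 4, geometric multiplicity = 2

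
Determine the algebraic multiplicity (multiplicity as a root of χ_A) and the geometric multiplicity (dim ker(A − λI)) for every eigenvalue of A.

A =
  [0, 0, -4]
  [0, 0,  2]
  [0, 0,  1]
λ = 0: alg = 2, geom = 2; λ = 1: alg = 1, geom = 1

Step 1 — factor the characteristic polynomial to read off the algebraic multiplicities:
  χ_A(x) = x^2*(x - 1)

Step 2 — compute geometric multiplicities via the rank-nullity identity g(λ) = n − rank(A − λI):
  rank(A − (0)·I) = 1, so dim ker(A − (0)·I) = n − 1 = 2
  rank(A − (1)·I) = 2, so dim ker(A − (1)·I) = n − 2 = 1

Summary:
  λ = 0: algebraic multiplicity = 2, geometric multiplicity = 2
  λ = 1: algebraic multiplicity = 1, geometric multiplicity = 1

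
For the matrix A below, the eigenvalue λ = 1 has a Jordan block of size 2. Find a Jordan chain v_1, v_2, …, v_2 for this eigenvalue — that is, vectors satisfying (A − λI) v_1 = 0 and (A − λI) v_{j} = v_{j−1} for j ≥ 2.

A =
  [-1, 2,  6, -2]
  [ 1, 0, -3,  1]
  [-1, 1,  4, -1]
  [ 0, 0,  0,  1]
A Jordan chain for λ = 1 of length 2:
v_1 = (-2, 1, -1, 0)ᵀ
v_2 = (1, 0, 0, 0)ᵀ

Let N = A − (1)·I. We want v_2 with N^2 v_2 = 0 but N^1 v_2 ≠ 0; then v_{j-1} := N · v_j for j = 2, …, 2.

Pick v_2 = (1, 0, 0, 0)ᵀ.
Then v_1 = N · v_2 = (-2, 1, -1, 0)ᵀ.

Sanity check: (A − (1)·I) v_1 = (0, 0, 0, 0)ᵀ = 0. ✓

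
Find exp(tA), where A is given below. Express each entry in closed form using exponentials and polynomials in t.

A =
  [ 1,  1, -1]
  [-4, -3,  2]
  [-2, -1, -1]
e^{tA} =
  [t^2*exp(-t) + 2*t*exp(-t) + exp(-t), t^2*exp(-t)/2 + t*exp(-t), -t*exp(-t)]
  [-2*t^2*exp(-t) - 4*t*exp(-t), -t^2*exp(-t) - 2*t*exp(-t) + exp(-t), 2*t*exp(-t)]
  [-2*t*exp(-t), -t*exp(-t), exp(-t)]

Strategy: write A = P · J · P⁻¹ where J is a Jordan canonical form, so e^{tA} = P · e^{tJ} · P⁻¹, and e^{tJ} can be computed block-by-block.

A has Jordan form
J =
  [-1,  1,  0]
  [ 0, -1,  1]
  [ 0,  0, -1]
(up to reordering of blocks).

Per-block formulas:
  For a 3×3 Jordan block J_3(-1): exp(t · J_3(-1)) = e^(-1t)·(I + t·N + (t^2/2)·N^2), where N is the 3×3 nilpotent shift.

After assembling e^{tJ} and conjugating by P, we get:

e^{tA} =
  [t^2*exp(-t) + 2*t*exp(-t) + exp(-t), t^2*exp(-t)/2 + t*exp(-t), -t*exp(-t)]
  [-2*t^2*exp(-t) - 4*t*exp(-t), -t^2*exp(-t) - 2*t*exp(-t) + exp(-t), 2*t*exp(-t)]
  [-2*t*exp(-t), -t*exp(-t), exp(-t)]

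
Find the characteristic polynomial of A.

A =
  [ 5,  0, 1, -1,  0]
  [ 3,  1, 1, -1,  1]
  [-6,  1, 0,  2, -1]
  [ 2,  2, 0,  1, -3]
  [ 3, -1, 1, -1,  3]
x^5 - 10*x^4 + 40*x^3 - 80*x^2 + 80*x - 32

Expanding det(x·I − A) (e.g. by cofactor expansion or by noting that A is similar to its Jordan form J, which has the same characteristic polynomial as A) gives
  χ_A(x) = x^5 - 10*x^4 + 40*x^3 - 80*x^2 + 80*x - 32
which factors as (x - 2)^5. The eigenvalues (with algebraic multiplicities) are λ = 2 with multiplicity 5.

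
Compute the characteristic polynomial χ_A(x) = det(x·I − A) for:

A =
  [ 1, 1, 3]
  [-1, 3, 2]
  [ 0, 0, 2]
x^3 - 6*x^2 + 12*x - 8

Expanding det(x·I − A) (e.g. by cofactor expansion or by noting that A is similar to its Jordan form J, which has the same characteristic polynomial as A) gives
  χ_A(x) = x^3 - 6*x^2 + 12*x - 8
which factors as (x - 2)^3. The eigenvalues (with algebraic multiplicities) are λ = 2 with multiplicity 3.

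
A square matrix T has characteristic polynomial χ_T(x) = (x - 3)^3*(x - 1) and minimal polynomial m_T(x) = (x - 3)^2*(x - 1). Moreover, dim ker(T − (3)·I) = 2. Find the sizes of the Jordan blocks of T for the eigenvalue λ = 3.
Block sizes for λ = 3: [2, 1]

Step 1 — from the characteristic polynomial, algebraic multiplicity of λ = 3 is 3. From dim ker(T − (3)·I) = 2, there are exactly 2 Jordan blocks for λ = 3.
Step 2 — from the minimal polynomial, the factor (x − 3)^2 tells us the largest block for λ = 3 has size 2.
Step 3 — with total size 3, 2 blocks, and largest block 2, the block sizes (in nonincreasing order) are [2, 1].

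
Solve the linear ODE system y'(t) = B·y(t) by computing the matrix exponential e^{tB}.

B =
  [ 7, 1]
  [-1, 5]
e^{tB} =
  [t*exp(6*t) + exp(6*t), t*exp(6*t)]
  [-t*exp(6*t), -t*exp(6*t) + exp(6*t)]

Strategy: write B = P · J · P⁻¹ where J is a Jordan canonical form, so e^{tB} = P · e^{tJ} · P⁻¹, and e^{tJ} can be computed block-by-block.

B has Jordan form
J =
  [6, 1]
  [0, 6]
(up to reordering of blocks).

Per-block formulas:
  For a 2×2 Jordan block J_2(6): exp(t · J_2(6)) = e^(6t)·(I + t·N), where N is the 2×2 nilpotent shift.

After assembling e^{tJ} and conjugating by P, we get:

e^{tB} =
  [t*exp(6*t) + exp(6*t), t*exp(6*t)]
  [-t*exp(6*t), -t*exp(6*t) + exp(6*t)]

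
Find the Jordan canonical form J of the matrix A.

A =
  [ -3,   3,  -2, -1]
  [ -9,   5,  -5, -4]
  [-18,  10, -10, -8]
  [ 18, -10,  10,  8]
J_3(0) ⊕ J_1(0)

The characteristic polynomial is
  det(x·I − A) = x^4

Eigenvalues and multiplicities (the geometric multiplicity of λ is n − rank(A − λI), which equals the number of Jordan blocks for λ):
  λ = 0: algebraic multiplicity = 4, geometric multiplicity = 2

Determining the block sizes for each eigenvalue:
  λ = 0: with am = 4 and gm = 2, the partition is not yet determined (e.g. several partitions of 4 into 2 parts exist). Let N = A − (0)·I. Computing rank(N^1) = 2, rank(N^2) = 1, rank(N^3) = 0; the number of blocks of size ≥ j is rank(N^{j−1}) − rank(N^j), giving [2, 1, 1]. So we have 1 block(s) of size 3, 1 block(s) of size 1 → block sizes [3, 1]

Assembling the blocks gives a Jordan form
J =
  [0, 1, 0, 0]
  [0, 0, 1, 0]
  [0, 0, 0, 0]
  [0, 0, 0, 0]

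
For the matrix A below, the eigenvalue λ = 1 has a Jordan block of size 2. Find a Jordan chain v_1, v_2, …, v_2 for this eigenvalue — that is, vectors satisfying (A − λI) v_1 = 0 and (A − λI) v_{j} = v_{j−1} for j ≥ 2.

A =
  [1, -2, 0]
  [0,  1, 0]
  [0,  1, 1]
A Jordan chain for λ = 1 of length 2:
v_1 = (-2, 0, 1)ᵀ
v_2 = (0, 1, 0)ᵀ

Let N = A − (1)·I. We want v_2 with N^2 v_2 = 0 but N^1 v_2 ≠ 0; then v_{j-1} := N · v_j for j = 2, …, 2.

Pick v_2 = (0, 1, 0)ᵀ.
Then v_1 = N · v_2 = (-2, 0, 1)ᵀ.

Sanity check: (A − (1)·I) v_1 = (0, 0, 0)ᵀ = 0. ✓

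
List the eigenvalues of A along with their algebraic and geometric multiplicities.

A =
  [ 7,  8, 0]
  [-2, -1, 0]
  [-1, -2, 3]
λ = 3: alg = 3, geom = 2

Step 1 — factor the characteristic polynomial to read off the algebraic multiplicities:
  χ_A(x) = (x - 3)^3

Step 2 — compute geometric multiplicities via the rank-nullity identity g(λ) = n − rank(A − λI):
  rank(A − (3)·I) = 1, so dim ker(A − (3)·I) = n − 1 = 2

Summary:
  λ = 3: algebraic multiplicity = 3, geometric multiplicity = 2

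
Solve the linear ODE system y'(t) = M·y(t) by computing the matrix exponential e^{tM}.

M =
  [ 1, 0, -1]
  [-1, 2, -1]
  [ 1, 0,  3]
e^{tM} =
  [-t*exp(2*t) + exp(2*t), 0, -t*exp(2*t)]
  [-t*exp(2*t), exp(2*t), -t*exp(2*t)]
  [t*exp(2*t), 0, t*exp(2*t) + exp(2*t)]

Strategy: write M = P · J · P⁻¹ where J is a Jordan canonical form, so e^{tM} = P · e^{tJ} · P⁻¹, and e^{tJ} can be computed block-by-block.

M has Jordan form
J =
  [2, 1, 0]
  [0, 2, 0]
  [0, 0, 2]
(up to reordering of blocks).

Per-block formulas:
  For a 1×1 block at λ = 2: exp(t · [2]) = [e^(2t)].
  For a 2×2 Jordan block J_2(2): exp(t · J_2(2)) = e^(2t)·(I + t·N), where N is the 2×2 nilpotent shift.

After assembling e^{tJ} and conjugating by P, we get:

e^{tM} =
  [-t*exp(2*t) + exp(2*t), 0, -t*exp(2*t)]
  [-t*exp(2*t), exp(2*t), -t*exp(2*t)]
  [t*exp(2*t), 0, t*exp(2*t) + exp(2*t)]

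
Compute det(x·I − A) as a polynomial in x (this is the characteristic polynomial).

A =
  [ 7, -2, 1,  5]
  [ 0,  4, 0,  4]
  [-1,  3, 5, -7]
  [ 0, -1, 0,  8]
x^4 - 24*x^3 + 216*x^2 - 864*x + 1296

Expanding det(x·I − A) (e.g. by cofactor expansion or by noting that A is similar to its Jordan form J, which has the same characteristic polynomial as A) gives
  χ_A(x) = x^4 - 24*x^3 + 216*x^2 - 864*x + 1296
which factors as (x - 6)^4. The eigenvalues (with algebraic multiplicities) are λ = 6 with multiplicity 4.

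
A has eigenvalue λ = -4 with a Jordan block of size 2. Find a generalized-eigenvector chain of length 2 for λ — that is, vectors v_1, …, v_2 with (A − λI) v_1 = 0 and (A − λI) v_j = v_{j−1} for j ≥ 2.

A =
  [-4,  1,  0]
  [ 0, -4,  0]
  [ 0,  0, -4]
A Jordan chain for λ = -4 of length 2:
v_1 = (1, 0, 0)ᵀ
v_2 = (0, 1, 0)ᵀ

Let N = A − (-4)·I. We want v_2 with N^2 v_2 = 0 but N^1 v_2 ≠ 0; then v_{j-1} := N · v_j for j = 2, …, 2.

Pick v_2 = (0, 1, 0)ᵀ.
Then v_1 = N · v_2 = (1, 0, 0)ᵀ.

Sanity check: (A − (-4)·I) v_1 = (0, 0, 0)ᵀ = 0. ✓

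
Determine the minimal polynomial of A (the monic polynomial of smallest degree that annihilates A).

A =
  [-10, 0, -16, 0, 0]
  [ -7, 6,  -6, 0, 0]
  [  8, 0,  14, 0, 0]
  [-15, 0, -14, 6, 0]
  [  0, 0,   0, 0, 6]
x^3 - 10*x^2 + 12*x + 72

The characteristic polynomial is χ_A(x) = (x - 6)^4*(x + 2), so the eigenvalues are known. The minimal polynomial is
  m_A(x) = Π_λ (x − λ)^{k_λ}
where k_λ is the size of the *largest* Jordan block for λ (equivalently, the smallest k with (A − λI)^k v = 0 for every generalised eigenvector v of λ).

  λ = -2: largest Jordan block has size 1, contributing (x + 2)
  λ = 6: largest Jordan block has size 2, contributing (x − 6)^2

So m_A(x) = (x - 6)^2*(x + 2) = x^3 - 10*x^2 + 12*x + 72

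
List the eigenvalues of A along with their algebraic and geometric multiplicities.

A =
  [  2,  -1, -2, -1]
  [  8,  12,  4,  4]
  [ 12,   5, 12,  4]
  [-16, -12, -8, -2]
λ = 6: alg = 4, geom = 2

Step 1 — factor the characteristic polynomial to read off the algebraic multiplicities:
  χ_A(x) = (x - 6)^4

Step 2 — compute geometric multiplicities via the rank-nullity identity g(λ) = n − rank(A − λI):
  rank(A − (6)·I) = 2, so dim ker(A − (6)·I) = n − 2 = 2

Summary:
  λ = 6: algebraic multiplicity = 4, geometric multiplicity = 2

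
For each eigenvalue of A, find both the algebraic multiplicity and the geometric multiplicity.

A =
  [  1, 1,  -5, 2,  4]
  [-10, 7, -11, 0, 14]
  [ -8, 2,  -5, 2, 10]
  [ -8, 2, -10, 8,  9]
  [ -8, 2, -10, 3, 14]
λ = 5: alg = 5, geom = 2

Step 1 — factor the characteristic polynomial to read off the algebraic multiplicities:
  χ_A(x) = (x - 5)^5

Step 2 — compute geometric multiplicities via the rank-nullity identity g(λ) = n − rank(A − λI):
  rank(A − (5)·I) = 3, so dim ker(A − (5)·I) = n − 3 = 2

Summary:
  λ = 5: algebraic multiplicity = 5, geometric multiplicity = 2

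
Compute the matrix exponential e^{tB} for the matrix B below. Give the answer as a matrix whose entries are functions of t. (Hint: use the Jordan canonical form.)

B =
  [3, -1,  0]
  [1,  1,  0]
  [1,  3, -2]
e^{tB} =
  [t*exp(2*t) + exp(2*t), -t*exp(2*t), 0]
  [t*exp(2*t), -t*exp(2*t) + exp(2*t), 0]
  [t*exp(2*t), -t*exp(2*t) + exp(2*t) - exp(-2*t), exp(-2*t)]

Strategy: write B = P · J · P⁻¹ where J is a Jordan canonical form, so e^{tB} = P · e^{tJ} · P⁻¹, and e^{tJ} can be computed block-by-block.

B has Jordan form
J =
  [-2, 0, 0]
  [ 0, 2, 1]
  [ 0, 0, 2]
(up to reordering of blocks).

Per-block formulas:
  For a 2×2 Jordan block J_2(2): exp(t · J_2(2)) = e^(2t)·(I + t·N), where N is the 2×2 nilpotent shift.
  For a 1×1 block at λ = -2: exp(t · [-2]) = [e^(-2t)].

After assembling e^{tJ} and conjugating by P, we get:

e^{tB} =
  [t*exp(2*t) + exp(2*t), -t*exp(2*t), 0]
  [t*exp(2*t), -t*exp(2*t) + exp(2*t), 0]
  [t*exp(2*t), -t*exp(2*t) + exp(2*t) - exp(-2*t), exp(-2*t)]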